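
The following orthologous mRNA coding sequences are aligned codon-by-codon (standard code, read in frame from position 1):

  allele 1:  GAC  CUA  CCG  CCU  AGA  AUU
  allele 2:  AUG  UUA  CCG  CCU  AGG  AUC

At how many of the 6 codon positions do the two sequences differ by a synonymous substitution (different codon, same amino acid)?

3

Codon 1: GAC Asp / AUG Met — nonsynonymous.
Codon 2: CUA Leu / UUA Leu — synonymous.
Codon 3: CCG Pro / CCG Pro — identical.
Codon 4: CCU Pro / CCU Pro — identical.
Codon 5: AGA Arg / AGG Arg — synonymous.
Codon 6: AUU Ile / AUC Ile — synonymous.
Synonymous differences: 3.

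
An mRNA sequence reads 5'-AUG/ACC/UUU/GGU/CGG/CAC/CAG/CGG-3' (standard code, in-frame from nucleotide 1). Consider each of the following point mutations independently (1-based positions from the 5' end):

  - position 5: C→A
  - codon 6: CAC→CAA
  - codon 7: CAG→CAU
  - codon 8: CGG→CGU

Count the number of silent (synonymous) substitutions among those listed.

Codon 2: ACC (Thr) → AAC (Asn) — missense.
Codon 6: CAC (His) → CAA (Gln) — missense.
Codon 7: CAG (Gln) → CAU (His) — missense.
Codon 8: CGG (Arg) → CGU (Arg) — synonymous.
Synonymous: 1 of 4.

1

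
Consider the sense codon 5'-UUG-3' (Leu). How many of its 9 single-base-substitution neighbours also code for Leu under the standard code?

Position 1: CUG → 1 synonymous.
Position 2: none → 0 synonymous.
Position 3: UUA → 1 synonymous.
Total: 1 + 0 + 1 = 2.

2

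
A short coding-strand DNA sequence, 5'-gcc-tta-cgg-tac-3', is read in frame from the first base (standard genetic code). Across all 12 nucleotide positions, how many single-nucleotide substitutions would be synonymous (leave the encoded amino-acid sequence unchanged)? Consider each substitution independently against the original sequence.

10

Codon 1 (GCC, Ala): 3 synonymous substitutions.
Codon 2 (TTA, Leu): 2 synonymous substitutions.
Codon 3 (CGG, Arg): 4 synonymous substitutions.
Codon 4 (TAC, Tyr): 1 synonymous substitution.
Total: 3 + 2 + 4 + 1 = 10.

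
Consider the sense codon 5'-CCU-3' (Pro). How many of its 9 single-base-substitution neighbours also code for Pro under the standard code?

Position 1: none → 0 synonymous.
Position 2: none → 0 synonymous.
Position 3: CCC, CCA, CCG → 3 synonymous.
Total: 0 + 0 + 3 = 3.

3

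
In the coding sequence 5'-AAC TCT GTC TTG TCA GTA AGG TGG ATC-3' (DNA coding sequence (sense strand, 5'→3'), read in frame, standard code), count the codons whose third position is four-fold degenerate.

4

Codon 1 AAC (Asn): third position 2-fold.
Codon 2 TCT (Ser): third position 4-fold.
Codon 3 GTC (Val): third position 4-fold.
Codon 4 TTG (Leu): third position 2-fold.
Codon 5 TCA (Ser): third position 4-fold.
Codon 6 GTA (Val): third position 4-fold.
Codon 7 AGG (Arg): third position 2-fold.
Codon 8 TGG (Trp): third position 1-fold.
Codon 9 ATC (Ile): third position 3-fold.
Four-fold degenerate third positions: 4.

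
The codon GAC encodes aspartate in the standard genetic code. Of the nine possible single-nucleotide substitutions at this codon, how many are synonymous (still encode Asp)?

Position 1: none → 0 synonymous.
Position 2: none → 0 synonymous.
Position 3: GAU → 1 synonymous.
Total: 0 + 0 + 1 = 1.

1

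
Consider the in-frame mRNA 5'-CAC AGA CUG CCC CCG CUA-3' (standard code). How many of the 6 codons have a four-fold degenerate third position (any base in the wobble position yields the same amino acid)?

4

Codon 1 CAC (His): third position 2-fold.
Codon 2 AGA (Arg): third position 2-fold.
Codon 3 CUG (Leu): third position 4-fold.
Codon 4 CCC (Pro): third position 4-fold.
Codon 5 CCG (Pro): third position 4-fold.
Codon 6 CUA (Leu): third position 4-fold.
Four-fold degenerate third positions: 4.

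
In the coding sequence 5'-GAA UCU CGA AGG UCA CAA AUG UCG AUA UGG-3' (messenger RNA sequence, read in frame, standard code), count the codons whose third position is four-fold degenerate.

4

Codon 1 GAA (Glu): third position 2-fold.
Codon 2 UCU (Ser): third position 4-fold.
Codon 3 CGA (Arg): third position 4-fold.
Codon 4 AGG (Arg): third position 2-fold.
Codon 5 UCA (Ser): third position 4-fold.
Codon 6 CAA (Gln): third position 2-fold.
Codon 7 AUG (Met): third position 1-fold.
Codon 8 UCG (Ser): third position 4-fold.
Codon 9 AUA (Ile): third position 3-fold.
Codon 10 UGG (Trp): third position 1-fold.
Four-fold degenerate third positions: 4.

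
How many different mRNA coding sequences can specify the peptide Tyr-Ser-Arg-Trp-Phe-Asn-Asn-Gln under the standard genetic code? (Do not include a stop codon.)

1152

Tyr: 2 codons.
Ser: 6 codons.
Arg: 6 codons.
Trp: 1 codon.
Phe: 2 codons.
Asn: 2 codons.
Asn: 2 codons.
Gln: 2 codons.
2 × 6 × 6 × 1 × 2 × 2 × 2 × 2 = 1152.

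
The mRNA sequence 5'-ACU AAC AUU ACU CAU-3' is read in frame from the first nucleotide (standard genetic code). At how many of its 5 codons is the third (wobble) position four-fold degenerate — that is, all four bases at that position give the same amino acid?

2

Codon 1 ACU (Thr): third position 4-fold.
Codon 2 AAC (Asn): third position 2-fold.
Codon 3 AUU (Ile): third position 3-fold.
Codon 4 ACU (Thr): third position 4-fold.
Codon 5 CAU (His): third position 2-fold.
Four-fold degenerate third positions: 2.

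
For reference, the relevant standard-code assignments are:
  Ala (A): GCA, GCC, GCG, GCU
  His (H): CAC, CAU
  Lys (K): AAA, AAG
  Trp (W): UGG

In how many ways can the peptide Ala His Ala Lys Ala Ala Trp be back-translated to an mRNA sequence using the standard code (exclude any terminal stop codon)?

1024

Ala: 4 codons.
His: 2 codons.
Ala: 4 codons.
Lys: 2 codons.
Ala: 4 codons.
Ala: 4 codons.
Trp: 1 codon.
4 × 2 × 4 × 2 × 4 × 4 × 1 = 1024.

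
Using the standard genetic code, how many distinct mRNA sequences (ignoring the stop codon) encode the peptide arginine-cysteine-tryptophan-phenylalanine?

Arg: 6 codons.
Cys: 2 codons.
Trp: 1 codon.
Phe: 2 codons.
6 × 2 × 1 × 2 = 24.

24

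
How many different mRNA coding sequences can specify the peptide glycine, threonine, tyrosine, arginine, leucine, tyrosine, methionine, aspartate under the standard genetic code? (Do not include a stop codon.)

4608

Gly: 4 codons.
Thr: 4 codons.
Tyr: 2 codons.
Arg: 6 codons.
Leu: 6 codons.
Tyr: 2 codons.
Met: 1 codon.
Asp: 2 codons.
4 × 4 × 2 × 6 × 6 × 2 × 1 × 2 = 4608.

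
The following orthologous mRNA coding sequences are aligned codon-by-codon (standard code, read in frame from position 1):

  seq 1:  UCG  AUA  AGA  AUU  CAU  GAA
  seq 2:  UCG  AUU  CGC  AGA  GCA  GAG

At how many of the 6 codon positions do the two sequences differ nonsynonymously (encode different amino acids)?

2

Codon 1: UCG Ser / UCG Ser — identical.
Codon 2: AUA Ile / AUU Ile — synonymous.
Codon 3: AGA Arg / CGC Arg — synonymous.
Codon 4: AUU Ile / AGA Arg — nonsynonymous.
Codon 5: CAU His / GCA Ala — nonsynonymous.
Codon 6: GAA Glu / GAG Glu — synonymous.
Nonsynonymous differences: 2.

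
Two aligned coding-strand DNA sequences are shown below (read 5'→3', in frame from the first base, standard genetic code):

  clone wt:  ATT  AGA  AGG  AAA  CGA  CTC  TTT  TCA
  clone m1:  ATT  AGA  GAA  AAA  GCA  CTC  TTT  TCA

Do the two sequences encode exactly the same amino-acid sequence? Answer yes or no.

Codon 1: ATT Ile / ATT Ile — identical.
Codon 2: AGA Arg / AGA Arg — identical.
Codon 3: AGG Arg / GAA Glu — nonsynonymous.
Codon 4: AAA Lys / AAA Lys — identical.
Codon 5: CGA Arg / GCA Ala — nonsynonymous.
Codon 6: CTC Leu / CTC Leu — identical.
Codon 7: TTT Phe / TTT Phe — identical.
Codon 8: TCA Ser / TCA Ser — identical.
Nonsynonymous differences: 2 → different protein.

no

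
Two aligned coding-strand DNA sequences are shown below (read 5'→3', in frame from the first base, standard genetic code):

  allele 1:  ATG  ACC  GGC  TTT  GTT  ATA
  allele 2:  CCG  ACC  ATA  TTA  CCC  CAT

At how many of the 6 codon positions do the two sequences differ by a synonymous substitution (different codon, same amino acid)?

0

Codon 1: ATG Met / CCG Pro — nonsynonymous.
Codon 2: ACC Thr / ACC Thr — identical.
Codon 3: GGC Gly / ATA Ile — nonsynonymous.
Codon 4: TTT Phe / TTA Leu — nonsynonymous.
Codon 5: GTT Val / CCC Pro — nonsynonymous.
Codon 6: ATA Ile / CAT His — nonsynonymous.
Synonymous differences: 0.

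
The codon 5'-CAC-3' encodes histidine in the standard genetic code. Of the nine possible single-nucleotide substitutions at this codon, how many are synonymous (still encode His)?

1

Position 1: none → 0 synonymous.
Position 2: none → 0 synonymous.
Position 3: CAU → 1 synonymous.
Total: 0 + 0 + 1 = 1.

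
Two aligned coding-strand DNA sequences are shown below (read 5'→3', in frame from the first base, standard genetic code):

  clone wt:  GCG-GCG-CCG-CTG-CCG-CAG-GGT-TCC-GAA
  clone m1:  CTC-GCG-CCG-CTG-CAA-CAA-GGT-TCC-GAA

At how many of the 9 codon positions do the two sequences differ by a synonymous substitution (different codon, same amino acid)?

Codon 1: GCG Ala / CTC Leu — nonsynonymous.
Codon 2: GCG Ala / GCG Ala — identical.
Codon 3: CCG Pro / CCG Pro — identical.
Codon 4: CTG Leu / CTG Leu — identical.
Codon 5: CCG Pro / CAA Gln — nonsynonymous.
Codon 6: CAG Gln / CAA Gln — synonymous.
Codon 7: GGT Gly / GGT Gly — identical.
Codon 8: TCC Ser / TCC Ser — identical.
Codon 9: GAA Glu / GAA Glu — identical.
Synonymous differences: 1.

1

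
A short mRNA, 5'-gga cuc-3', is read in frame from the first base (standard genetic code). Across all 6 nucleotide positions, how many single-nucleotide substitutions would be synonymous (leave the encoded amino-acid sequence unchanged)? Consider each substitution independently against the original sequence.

Codon 1 (GGA, Gly): 3 synonymous substitutions.
Codon 2 (CUC, Leu): 3 synonymous substitutions.
Total: 3 + 3 = 6.

6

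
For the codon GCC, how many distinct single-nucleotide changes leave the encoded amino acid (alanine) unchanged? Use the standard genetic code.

3

Position 1: none → 0 synonymous.
Position 2: none → 0 synonymous.
Position 3: GCU, GCA, GCG → 3 synonymous.
Total: 0 + 0 + 3 = 3.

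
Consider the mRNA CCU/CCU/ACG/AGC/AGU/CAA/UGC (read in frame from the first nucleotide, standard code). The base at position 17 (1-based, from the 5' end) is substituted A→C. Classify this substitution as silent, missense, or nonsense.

missense

Position 17 falls in codon 6: CAA → Gln.
After the substitution the codon is CCA → Pro.
Gln ≠ Pro, so this is a missense mutation.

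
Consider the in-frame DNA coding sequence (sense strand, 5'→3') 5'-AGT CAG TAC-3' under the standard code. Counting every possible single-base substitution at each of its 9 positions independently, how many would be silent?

Codon 1 (AGT, Ser): 1 synonymous substitution.
Codon 2 (CAG, Gln): 1 synonymous substitution.
Codon 3 (TAC, Tyr): 1 synonymous substitution.
Total: 1 + 1 + 1 = 3.

3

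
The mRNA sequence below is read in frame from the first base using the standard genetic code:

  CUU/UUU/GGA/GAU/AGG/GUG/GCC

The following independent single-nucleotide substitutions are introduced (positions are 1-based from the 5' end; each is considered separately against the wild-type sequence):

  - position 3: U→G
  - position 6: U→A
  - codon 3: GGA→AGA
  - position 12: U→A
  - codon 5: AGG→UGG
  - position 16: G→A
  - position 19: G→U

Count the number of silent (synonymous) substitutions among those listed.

1

Codon 1: CUU (Leu) → CUG (Leu) — synonymous.
Codon 2: UUU (Phe) → UUA (Leu) — missense.
Codon 3: GGA (Gly) → AGA (Arg) — missense.
Codon 4: GAU (Asp) → GAA (Glu) — missense.
Codon 5: AGG (Arg) → UGG (Trp) — missense.
Codon 6: GUG (Val) → AUG (Met) — missense.
Codon 7: GCC (Ala) → UCC (Ser) — missense.
Synonymous: 1 of 7.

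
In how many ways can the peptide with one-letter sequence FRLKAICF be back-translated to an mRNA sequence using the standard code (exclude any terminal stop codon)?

Phe: 2 codons.
Arg: 6 codons.
Leu: 6 codons.
Lys: 2 codons.
Ala: 4 codons.
Ile: 3 codons.
Cys: 2 codons.
Phe: 2 codons.
2 × 6 × 6 × 2 × 4 × 3 × 2 × 2 = 6912.

6912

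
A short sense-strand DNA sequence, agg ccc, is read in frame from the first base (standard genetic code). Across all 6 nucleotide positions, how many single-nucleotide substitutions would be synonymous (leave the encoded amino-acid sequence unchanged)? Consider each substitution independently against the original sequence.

5

Codon 1 (AGG, Arg): 2 synonymous substitutions.
Codon 2 (CCC, Pro): 3 synonymous substitutions.
Total: 2 + 3 = 5.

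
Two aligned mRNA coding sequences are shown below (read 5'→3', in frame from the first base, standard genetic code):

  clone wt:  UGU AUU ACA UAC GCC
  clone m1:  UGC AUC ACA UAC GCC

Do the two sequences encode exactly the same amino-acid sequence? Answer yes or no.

Codon 1: UGU Cys / UGC Cys — synonymous.
Codon 2: AUU Ile / AUC Ile — synonymous.
Codon 3: ACA Thr / ACA Thr — identical.
Codon 4: UAC Tyr / UAC Tyr — identical.
Codon 5: GCC Ala / GCC Ala — identical.
Nonsynonymous differences: 0 → same protein.

yes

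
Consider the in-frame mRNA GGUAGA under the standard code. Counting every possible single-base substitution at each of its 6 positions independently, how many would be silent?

5

Codon 1 (GGU, Gly): 3 synonymous substitutions.
Codon 2 (AGA, Arg): 2 synonymous substitutions.
Total: 3 + 2 = 5.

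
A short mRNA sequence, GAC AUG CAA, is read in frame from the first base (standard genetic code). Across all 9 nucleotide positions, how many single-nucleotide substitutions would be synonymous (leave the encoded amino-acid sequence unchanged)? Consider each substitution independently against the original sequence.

2

Codon 1 (GAC, Asp): 1 synonymous substitution.
Codon 2 (AUG, Met): 0 synonymous substitutions.
Codon 3 (CAA, Gln): 1 synonymous substitution.
Total: 1 + 0 + 1 = 2.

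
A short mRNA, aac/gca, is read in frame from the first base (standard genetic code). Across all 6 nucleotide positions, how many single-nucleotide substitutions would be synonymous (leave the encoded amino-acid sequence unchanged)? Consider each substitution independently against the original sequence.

4

Codon 1 (AAC, Asn): 1 synonymous substitution.
Codon 2 (GCA, Ala): 3 synonymous substitutions.
Total: 1 + 3 = 4.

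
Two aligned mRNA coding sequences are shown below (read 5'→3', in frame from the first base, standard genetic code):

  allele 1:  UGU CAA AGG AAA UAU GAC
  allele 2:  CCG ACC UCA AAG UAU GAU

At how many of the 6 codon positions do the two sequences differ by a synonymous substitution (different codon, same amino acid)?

2

Codon 1: UGU Cys / CCG Pro — nonsynonymous.
Codon 2: CAA Gln / ACC Thr — nonsynonymous.
Codon 3: AGG Arg / UCA Ser — nonsynonymous.
Codon 4: AAA Lys / AAG Lys — synonymous.
Codon 5: UAU Tyr / UAU Tyr — identical.
Codon 6: GAC Asp / GAU Asp — synonymous.
Synonymous differences: 2.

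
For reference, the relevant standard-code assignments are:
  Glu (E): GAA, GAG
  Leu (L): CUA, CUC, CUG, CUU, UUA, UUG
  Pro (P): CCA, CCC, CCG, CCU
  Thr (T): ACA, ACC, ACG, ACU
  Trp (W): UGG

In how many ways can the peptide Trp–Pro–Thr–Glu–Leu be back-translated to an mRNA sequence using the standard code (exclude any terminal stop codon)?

Trp: 1 codon.
Pro: 4 codons.
Thr: 4 codons.
Glu: 2 codons.
Leu: 6 codons.
1 × 4 × 4 × 2 × 6 = 192.

192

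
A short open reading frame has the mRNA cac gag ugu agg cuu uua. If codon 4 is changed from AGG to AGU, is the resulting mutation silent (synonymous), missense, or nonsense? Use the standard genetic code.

missense

Position 12 falls in codon 4: AGG → Arg.
After the substitution the codon is AGU → Ser.
Arg ≠ Ser, so this is a missense mutation.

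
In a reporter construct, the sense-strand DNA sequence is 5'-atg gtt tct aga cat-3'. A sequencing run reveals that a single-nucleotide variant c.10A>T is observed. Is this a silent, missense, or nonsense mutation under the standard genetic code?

nonsense

Position 10 falls in codon 4: AGA → Arg.
After the substitution the codon is TGA → Stop.
The new codon is a stop codon, so this is a nonsense mutation.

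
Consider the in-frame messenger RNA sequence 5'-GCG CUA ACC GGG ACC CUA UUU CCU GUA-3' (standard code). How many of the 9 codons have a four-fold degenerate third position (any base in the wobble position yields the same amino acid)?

8

Codon 1 GCG (Ala): third position 4-fold.
Codon 2 CUA (Leu): third position 4-fold.
Codon 3 ACC (Thr): third position 4-fold.
Codon 4 GGG (Gly): third position 4-fold.
Codon 5 ACC (Thr): third position 4-fold.
Codon 6 CUA (Leu): third position 4-fold.
Codon 7 UUU (Phe): third position 2-fold.
Codon 8 CCU (Pro): third position 4-fold.
Codon 9 GUA (Val): third position 4-fold.
Four-fold degenerate third positions: 8.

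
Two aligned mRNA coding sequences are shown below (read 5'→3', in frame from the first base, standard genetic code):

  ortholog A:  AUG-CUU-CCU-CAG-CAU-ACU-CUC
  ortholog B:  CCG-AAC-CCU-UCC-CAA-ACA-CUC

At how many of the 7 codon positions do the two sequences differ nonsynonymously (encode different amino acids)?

Codon 1: AUG Met / CCG Pro — nonsynonymous.
Codon 2: CUU Leu / AAC Asn — nonsynonymous.
Codon 3: CCU Pro / CCU Pro — identical.
Codon 4: CAG Gln / UCC Ser — nonsynonymous.
Codon 5: CAU His / CAA Gln — nonsynonymous.
Codon 6: ACU Thr / ACA Thr — synonymous.
Codon 7: CUC Leu / CUC Leu — identical.
Nonsynonymous differences: 4.

4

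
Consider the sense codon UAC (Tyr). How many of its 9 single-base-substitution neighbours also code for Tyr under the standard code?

Position 1: none → 0 synonymous.
Position 2: none → 0 synonymous.
Position 3: UAU → 1 synonymous.
Total: 0 + 0 + 1 = 1.

1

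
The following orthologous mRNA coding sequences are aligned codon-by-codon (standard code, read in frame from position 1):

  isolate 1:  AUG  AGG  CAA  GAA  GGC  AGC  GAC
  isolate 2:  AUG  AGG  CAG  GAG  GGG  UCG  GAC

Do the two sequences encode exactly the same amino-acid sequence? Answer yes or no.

Codon 1: AUG Met / AUG Met — identical.
Codon 2: AGG Arg / AGG Arg — identical.
Codon 3: CAA Gln / CAG Gln — synonymous.
Codon 4: GAA Glu / GAG Glu — synonymous.
Codon 5: GGC Gly / GGG Gly — synonymous.
Codon 6: AGC Ser / UCG Ser — synonymous.
Codon 7: GAC Asp / GAC Asp — identical.
Nonsynonymous differences: 0 → same protein.

yes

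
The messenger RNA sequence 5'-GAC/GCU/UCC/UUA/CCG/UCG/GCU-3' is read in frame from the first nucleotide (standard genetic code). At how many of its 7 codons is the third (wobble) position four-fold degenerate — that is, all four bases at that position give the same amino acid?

Codon 1 GAC (Asp): third position 2-fold.
Codon 2 GCU (Ala): third position 4-fold.
Codon 3 UCC (Ser): third position 4-fold.
Codon 4 UUA (Leu): third position 2-fold.
Codon 5 CCG (Pro): third position 4-fold.
Codon 6 UCG (Ser): third position 4-fold.
Codon 7 GCU (Ala): third position 4-fold.
Four-fold degenerate third positions: 5.

5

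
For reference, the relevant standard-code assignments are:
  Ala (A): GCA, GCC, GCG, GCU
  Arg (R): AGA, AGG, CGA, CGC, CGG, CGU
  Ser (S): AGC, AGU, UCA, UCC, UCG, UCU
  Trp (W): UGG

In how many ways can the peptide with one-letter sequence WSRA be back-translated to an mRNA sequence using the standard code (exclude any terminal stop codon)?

144

Trp: 1 codon.
Ser: 6 codons.
Arg: 6 codons.
Ala: 4 codons.
1 × 6 × 6 × 4 = 144.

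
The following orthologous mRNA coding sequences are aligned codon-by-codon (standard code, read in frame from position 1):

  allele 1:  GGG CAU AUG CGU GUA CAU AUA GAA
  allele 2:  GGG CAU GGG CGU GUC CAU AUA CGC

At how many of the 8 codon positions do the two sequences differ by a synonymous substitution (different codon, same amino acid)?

Codon 1: GGG Gly / GGG Gly — identical.
Codon 2: CAU His / CAU His — identical.
Codon 3: AUG Met / GGG Gly — nonsynonymous.
Codon 4: CGU Arg / CGU Arg — identical.
Codon 5: GUA Val / GUC Val — synonymous.
Codon 6: CAU His / CAU His — identical.
Codon 7: AUA Ile / AUA Ile — identical.
Codon 8: GAA Glu / CGC Arg — nonsynonymous.
Synonymous differences: 1.

1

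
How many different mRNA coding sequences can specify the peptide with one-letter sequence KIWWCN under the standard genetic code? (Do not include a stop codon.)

24

Lys: 2 codons.
Ile: 3 codons.
Trp: 1 codon.
Trp: 1 codon.
Cys: 2 codons.
Asn: 2 codons.
2 × 3 × 1 × 1 × 2 × 2 = 24.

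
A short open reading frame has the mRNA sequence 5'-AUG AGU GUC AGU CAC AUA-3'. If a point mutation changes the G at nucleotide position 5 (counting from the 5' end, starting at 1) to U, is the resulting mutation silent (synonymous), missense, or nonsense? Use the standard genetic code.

Position 5 falls in codon 2: AGU → Ser.
After the substitution the codon is AUU → Ile.
Ser ≠ Ile, so this is a missense mutation.

missense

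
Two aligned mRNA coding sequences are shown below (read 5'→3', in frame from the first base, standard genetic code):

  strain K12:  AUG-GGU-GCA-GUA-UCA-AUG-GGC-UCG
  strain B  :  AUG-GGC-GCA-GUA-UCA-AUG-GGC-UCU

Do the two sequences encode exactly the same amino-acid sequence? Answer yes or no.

Codon 1: AUG Met / AUG Met — identical.
Codon 2: GGU Gly / GGC Gly — synonymous.
Codon 3: GCA Ala / GCA Ala — identical.
Codon 4: GUA Val / GUA Val — identical.
Codon 5: UCA Ser / UCA Ser — identical.
Codon 6: AUG Met / AUG Met — identical.
Codon 7: GGC Gly / GGC Gly — identical.
Codon 8: UCG Ser / UCU Ser — synonymous.
Nonsynonymous differences: 0 → same protein.

yes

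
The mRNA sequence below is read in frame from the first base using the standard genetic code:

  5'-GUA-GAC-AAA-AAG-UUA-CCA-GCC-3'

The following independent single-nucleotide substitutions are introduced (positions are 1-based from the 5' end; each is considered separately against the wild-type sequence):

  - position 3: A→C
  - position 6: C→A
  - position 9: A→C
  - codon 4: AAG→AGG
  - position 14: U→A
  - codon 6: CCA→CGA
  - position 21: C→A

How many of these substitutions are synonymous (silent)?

Codon 1: GUA (Val) → GUC (Val) — synonymous.
Codon 2: GAC (Asp) → GAA (Glu) — missense.
Codon 3: AAA (Lys) → AAC (Asn) — missense.
Codon 4: AAG (Lys) → AGG (Arg) — missense.
Codon 5: UUA (Leu) → UAA (Stop) — nonsense.
Codon 6: CCA (Pro) → CGA (Arg) — missense.
Codon 7: GCC (Ala) → GCA (Ala) — synonymous.
Synonymous: 2 of 7.

2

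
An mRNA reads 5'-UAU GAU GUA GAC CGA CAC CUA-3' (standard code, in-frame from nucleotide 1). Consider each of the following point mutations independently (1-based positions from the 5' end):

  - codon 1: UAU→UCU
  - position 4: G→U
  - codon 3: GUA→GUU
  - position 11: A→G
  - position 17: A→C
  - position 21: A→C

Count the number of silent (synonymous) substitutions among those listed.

2

Codon 1: UAU (Tyr) → UCU (Ser) — missense.
Codon 2: GAU (Asp) → UAU (Tyr) — missense.
Codon 3: GUA (Val) → GUU (Val) — synonymous.
Codon 4: GAC (Asp) → GGC (Gly) — missense.
Codon 6: CAC (His) → CCC (Pro) — missense.
Codon 7: CUA (Leu) → CUC (Leu) — synonymous.
Synonymous: 2 of 6.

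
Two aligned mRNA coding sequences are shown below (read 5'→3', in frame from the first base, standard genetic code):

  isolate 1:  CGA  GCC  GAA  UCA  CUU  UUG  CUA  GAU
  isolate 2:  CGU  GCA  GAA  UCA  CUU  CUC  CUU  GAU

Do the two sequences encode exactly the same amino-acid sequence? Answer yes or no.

yes

Codon 1: CGA Arg / CGU Arg — synonymous.
Codon 2: GCC Ala / GCA Ala — synonymous.
Codon 3: GAA Glu / GAA Glu — identical.
Codon 4: UCA Ser / UCA Ser — identical.
Codon 5: CUU Leu / CUU Leu — identical.
Codon 6: UUG Leu / CUC Leu — synonymous.
Codon 7: CUA Leu / CUU Leu — synonymous.
Codon 8: GAU Asp / GAU Asp — identical.
Nonsynonymous differences: 0 → same protein.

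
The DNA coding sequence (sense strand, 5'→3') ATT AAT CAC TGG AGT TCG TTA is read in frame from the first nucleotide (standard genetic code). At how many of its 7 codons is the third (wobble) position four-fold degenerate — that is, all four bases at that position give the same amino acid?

1

Codon 1 ATT (Ile): third position 3-fold.
Codon 2 AAT (Asn): third position 2-fold.
Codon 3 CAC (His): third position 2-fold.
Codon 4 TGG (Trp): third position 1-fold.
Codon 5 AGT (Ser): third position 2-fold.
Codon 6 TCG (Ser): third position 4-fold.
Codon 7 TTA (Leu): third position 2-fold.
Four-fold degenerate third positions: 1.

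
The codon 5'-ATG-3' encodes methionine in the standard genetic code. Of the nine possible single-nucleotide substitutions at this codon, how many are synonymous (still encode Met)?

0

Position 1: none → 0 synonymous.
Position 2: none → 0 synonymous.
Position 3: none → 0 synonymous.
Total: 0 + 0 + 0 = 0.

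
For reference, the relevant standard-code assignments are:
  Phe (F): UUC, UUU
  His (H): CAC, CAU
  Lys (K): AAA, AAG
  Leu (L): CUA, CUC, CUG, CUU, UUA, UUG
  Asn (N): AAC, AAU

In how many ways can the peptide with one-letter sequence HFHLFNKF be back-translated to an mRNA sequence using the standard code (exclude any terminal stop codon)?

His: 2 codons.
Phe: 2 codons.
His: 2 codons.
Leu: 6 codons.
Phe: 2 codons.
Asn: 2 codons.
Lys: 2 codons.
Phe: 2 codons.
2 × 2 × 2 × 6 × 2 × 2 × 2 × 2 = 768.

768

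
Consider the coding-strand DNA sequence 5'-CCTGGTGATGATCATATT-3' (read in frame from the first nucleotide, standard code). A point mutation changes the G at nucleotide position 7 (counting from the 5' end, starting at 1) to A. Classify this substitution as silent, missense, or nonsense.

Position 7 falls in codon 3: GAT → Asp.
After the substitution the codon is AAT → Asn.
Asp ≠ Asn, so this is a missense mutation.

missense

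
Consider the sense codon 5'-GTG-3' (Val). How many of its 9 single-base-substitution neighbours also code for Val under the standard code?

Position 1: none → 0 synonymous.
Position 2: none → 0 synonymous.
Position 3: GTT, GTC, GTA → 3 synonymous.
Total: 0 + 0 + 3 = 3.

3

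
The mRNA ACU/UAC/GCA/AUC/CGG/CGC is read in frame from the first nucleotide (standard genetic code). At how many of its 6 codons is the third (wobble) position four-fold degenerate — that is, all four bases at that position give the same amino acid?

4

Codon 1 ACU (Thr): third position 4-fold.
Codon 2 UAC (Tyr): third position 2-fold.
Codon 3 GCA (Ala): third position 4-fold.
Codon 4 AUC (Ile): third position 3-fold.
Codon 5 CGG (Arg): third position 4-fold.
Codon 6 CGC (Arg): third position 4-fold.
Four-fold degenerate third positions: 4.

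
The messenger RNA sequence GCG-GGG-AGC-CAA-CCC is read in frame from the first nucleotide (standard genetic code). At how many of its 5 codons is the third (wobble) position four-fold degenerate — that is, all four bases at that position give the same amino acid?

Codon 1 GCG (Ala): third position 4-fold.
Codon 2 GGG (Gly): third position 4-fold.
Codon 3 AGC (Ser): third position 2-fold.
Codon 4 CAA (Gln): third position 2-fold.
Codon 5 CCC (Pro): third position 4-fold.
Four-fold degenerate third positions: 3.

3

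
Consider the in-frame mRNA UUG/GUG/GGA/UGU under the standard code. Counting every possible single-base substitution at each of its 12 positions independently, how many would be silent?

Codon 1 (UUG, Leu): 2 synonymous substitutions.
Codon 2 (GUG, Val): 3 synonymous substitutions.
Codon 3 (GGA, Gly): 3 synonymous substitutions.
Codon 4 (UGU, Cys): 1 synonymous substitution.
Total: 2 + 3 + 3 + 1 = 9.

9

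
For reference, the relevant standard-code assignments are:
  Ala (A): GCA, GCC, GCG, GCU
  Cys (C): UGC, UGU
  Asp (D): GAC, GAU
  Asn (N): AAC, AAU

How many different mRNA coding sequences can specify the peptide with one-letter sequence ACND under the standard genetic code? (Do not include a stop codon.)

Ala: 4 codons.
Cys: 2 codons.
Asn: 2 codons.
Asp: 2 codons.
4 × 2 × 2 × 2 = 32.

32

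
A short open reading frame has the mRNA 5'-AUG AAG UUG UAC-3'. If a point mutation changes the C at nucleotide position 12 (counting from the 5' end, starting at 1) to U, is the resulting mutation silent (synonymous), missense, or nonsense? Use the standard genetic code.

silent

Position 12 falls in codon 4: UAC → Tyr.
After the substitution the codon is UAU → Tyr.
Both encode Tyr, so the change is synonymous.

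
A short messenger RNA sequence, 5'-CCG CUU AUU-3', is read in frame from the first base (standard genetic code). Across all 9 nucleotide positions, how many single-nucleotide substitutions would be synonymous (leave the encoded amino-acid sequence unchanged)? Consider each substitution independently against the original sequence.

8

Codon 1 (CCG, Pro): 3 synonymous substitutions.
Codon 2 (CUU, Leu): 3 synonymous substitutions.
Codon 3 (AUU, Ile): 2 synonymous substitutions.
Total: 3 + 3 + 2 = 8.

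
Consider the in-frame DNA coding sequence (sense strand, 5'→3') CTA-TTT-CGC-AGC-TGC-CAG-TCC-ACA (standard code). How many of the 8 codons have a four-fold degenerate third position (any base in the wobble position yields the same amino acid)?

Codon 1 CTA (Leu): third position 4-fold.
Codon 2 TTT (Phe): third position 2-fold.
Codon 3 CGC (Arg): third position 4-fold.
Codon 4 AGC (Ser): third position 2-fold.
Codon 5 TGC (Cys): third position 2-fold.
Codon 6 CAG (Gln): third position 2-fold.
Codon 7 TCC (Ser): third position 4-fold.
Codon 8 ACA (Thr): third position 4-fold.
Four-fold degenerate third positions: 4.

4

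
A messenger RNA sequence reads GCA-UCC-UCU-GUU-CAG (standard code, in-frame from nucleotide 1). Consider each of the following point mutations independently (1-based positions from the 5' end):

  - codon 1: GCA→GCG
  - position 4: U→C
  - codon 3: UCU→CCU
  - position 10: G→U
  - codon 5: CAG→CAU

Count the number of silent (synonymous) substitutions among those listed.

1

Codon 1: GCA (Ala) → GCG (Ala) — synonymous.
Codon 2: UCC (Ser) → CCC (Pro) — missense.
Codon 3: UCU (Ser) → CCU (Pro) — missense.
Codon 4: GUU (Val) → UUU (Phe) — missense.
Codon 5: CAG (Gln) → CAU (His) — missense.
Synonymous: 1 of 5.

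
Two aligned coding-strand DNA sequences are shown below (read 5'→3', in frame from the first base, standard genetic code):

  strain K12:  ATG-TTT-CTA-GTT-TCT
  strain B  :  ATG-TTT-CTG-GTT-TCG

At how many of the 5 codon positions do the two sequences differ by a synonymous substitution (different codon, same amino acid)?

2

Codon 1: ATG Met / ATG Met — identical.
Codon 2: TTT Phe / TTT Phe — identical.
Codon 3: CTA Leu / CTG Leu — synonymous.
Codon 4: GTT Val / GTT Val — identical.
Codon 5: TCT Ser / TCG Ser — synonymous.
Synonymous differences: 2.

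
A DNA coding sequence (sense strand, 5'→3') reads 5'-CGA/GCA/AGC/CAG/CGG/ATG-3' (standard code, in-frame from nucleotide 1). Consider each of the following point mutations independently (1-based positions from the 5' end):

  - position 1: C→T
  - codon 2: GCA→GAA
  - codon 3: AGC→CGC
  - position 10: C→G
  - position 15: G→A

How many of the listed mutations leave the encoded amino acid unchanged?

1

Codon 1: CGA (Arg) → TGA (Stop) — nonsense.
Codon 2: GCA (Ala) → GAA (Glu) — missense.
Codon 3: AGC (Ser) → CGC (Arg) — missense.
Codon 4: CAG (Gln) → GAG (Glu) — missense.
Codon 5: CGG (Arg) → CGA (Arg) — synonymous.
Synonymous: 1 of 5.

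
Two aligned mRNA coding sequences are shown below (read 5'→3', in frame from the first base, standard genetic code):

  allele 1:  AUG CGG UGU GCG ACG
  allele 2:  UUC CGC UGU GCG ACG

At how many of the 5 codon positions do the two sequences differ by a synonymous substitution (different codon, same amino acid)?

Codon 1: AUG Met / UUC Phe — nonsynonymous.
Codon 2: CGG Arg / CGC Arg — synonymous.
Codon 3: UGU Cys / UGU Cys — identical.
Codon 4: GCG Ala / GCG Ala — identical.
Codon 5: ACG Thr / ACG Thr — identical.
Synonymous differences: 1.

1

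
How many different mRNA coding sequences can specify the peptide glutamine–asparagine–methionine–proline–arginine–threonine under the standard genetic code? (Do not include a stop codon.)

Gln: 2 codons.
Asn: 2 codons.
Met: 1 codon.
Pro: 4 codons.
Arg: 6 codons.
Thr: 4 codons.
2 × 2 × 1 × 4 × 6 × 4 = 384.

384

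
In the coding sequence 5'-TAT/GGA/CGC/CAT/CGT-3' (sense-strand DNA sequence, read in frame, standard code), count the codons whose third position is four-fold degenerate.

Codon 1 TAT (Tyr): third position 2-fold.
Codon 2 GGA (Gly): third position 4-fold.
Codon 3 CGC (Arg): third position 4-fold.
Codon 4 CAT (His): third position 2-fold.
Codon 5 CGT (Arg): third position 4-fold.
Four-fold degenerate third positions: 3.

3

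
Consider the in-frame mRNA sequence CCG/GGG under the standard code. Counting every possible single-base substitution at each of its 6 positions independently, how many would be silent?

Codon 1 (CCG, Pro): 3 synonymous substitutions.
Codon 2 (GGG, Gly): 3 synonymous substitutions.
Total: 3 + 3 = 6.

6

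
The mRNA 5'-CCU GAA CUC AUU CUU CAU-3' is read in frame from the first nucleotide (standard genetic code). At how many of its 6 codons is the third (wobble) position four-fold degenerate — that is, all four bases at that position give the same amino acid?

Codon 1 CCU (Pro): third position 4-fold.
Codon 2 GAA (Glu): third position 2-fold.
Codon 3 CUC (Leu): third position 4-fold.
Codon 4 AUU (Ile): third position 3-fold.
Codon 5 CUU (Leu): third position 4-fold.
Codon 6 CAU (His): third position 2-fold.
Four-fold degenerate third positions: 3.

3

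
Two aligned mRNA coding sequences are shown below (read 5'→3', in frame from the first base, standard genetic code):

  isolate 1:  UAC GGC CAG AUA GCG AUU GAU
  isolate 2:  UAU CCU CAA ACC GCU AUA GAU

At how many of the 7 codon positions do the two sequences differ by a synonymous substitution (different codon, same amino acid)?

Codon 1: UAC Tyr / UAU Tyr — synonymous.
Codon 2: GGC Gly / CCU Pro — nonsynonymous.
Codon 3: CAG Gln / CAA Gln — synonymous.
Codon 4: AUA Ile / ACC Thr — nonsynonymous.
Codon 5: GCG Ala / GCU Ala — synonymous.
Codon 6: AUU Ile / AUA Ile — synonymous.
Codon 7: GAU Asp / GAU Asp — identical.
Synonymous differences: 4.

4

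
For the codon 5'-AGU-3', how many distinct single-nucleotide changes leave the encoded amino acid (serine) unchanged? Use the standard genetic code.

1

Position 1: none → 0 synonymous.
Position 2: none → 0 synonymous.
Position 3: AGC → 1 synonymous.
Total: 0 + 0 + 1 = 1.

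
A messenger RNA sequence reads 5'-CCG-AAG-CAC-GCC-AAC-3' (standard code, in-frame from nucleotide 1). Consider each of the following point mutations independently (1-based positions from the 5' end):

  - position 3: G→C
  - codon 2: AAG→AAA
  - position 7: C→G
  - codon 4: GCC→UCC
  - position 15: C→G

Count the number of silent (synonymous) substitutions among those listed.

2

Codon 1: CCG (Pro) → CCC (Pro) — synonymous.
Codon 2: AAG (Lys) → AAA (Lys) — synonymous.
Codon 3: CAC (His) → GAC (Asp) — missense.
Codon 4: GCC (Ala) → UCC (Ser) — missense.
Codon 5: AAC (Asn) → AAG (Lys) — missense.
Synonymous: 2 of 5.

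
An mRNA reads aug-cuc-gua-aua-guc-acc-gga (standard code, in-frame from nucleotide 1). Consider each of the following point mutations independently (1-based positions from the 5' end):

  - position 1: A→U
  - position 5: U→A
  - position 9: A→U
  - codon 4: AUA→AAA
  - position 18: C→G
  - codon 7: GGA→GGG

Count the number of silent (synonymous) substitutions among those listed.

3

Codon 1: AUG (Met) → UUG (Leu) — missense.
Codon 2: CUC (Leu) → CAC (His) — missense.
Codon 3: GUA (Val) → GUU (Val) — synonymous.
Codon 4: AUA (Ile) → AAA (Lys) — missense.
Codon 6: ACC (Thr) → ACG (Thr) — synonymous.
Codon 7: GGA (Gly) → GGG (Gly) — synonymous.
Synonymous: 3 of 6.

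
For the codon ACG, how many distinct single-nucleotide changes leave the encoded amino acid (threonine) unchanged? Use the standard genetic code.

3

Position 1: none → 0 synonymous.
Position 2: none → 0 synonymous.
Position 3: ACU, ACC, ACA → 3 synonymous.
Total: 0 + 0 + 3 = 3.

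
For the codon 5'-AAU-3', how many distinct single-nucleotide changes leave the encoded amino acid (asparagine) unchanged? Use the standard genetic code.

Position 1: none → 0 synonymous.
Position 2: none → 0 synonymous.
Position 3: AAC → 1 synonymous.
Total: 0 + 0 + 1 = 1.

1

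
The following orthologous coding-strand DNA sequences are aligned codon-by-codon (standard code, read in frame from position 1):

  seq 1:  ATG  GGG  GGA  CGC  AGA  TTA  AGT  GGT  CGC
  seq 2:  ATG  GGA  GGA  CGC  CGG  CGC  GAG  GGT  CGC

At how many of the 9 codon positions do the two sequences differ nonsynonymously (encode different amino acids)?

Codon 1: ATG Met / ATG Met — identical.
Codon 2: GGG Gly / GGA Gly — synonymous.
Codon 3: GGA Gly / GGA Gly — identical.
Codon 4: CGC Arg / CGC Arg — identical.
Codon 5: AGA Arg / CGG Arg — synonymous.
Codon 6: TTA Leu / CGC Arg — nonsynonymous.
Codon 7: AGT Ser / GAG Glu — nonsynonymous.
Codon 8: GGT Gly / GGT Gly — identical.
Codon 9: CGC Arg / CGC Arg — identical.
Nonsynonymous differences: 2.

2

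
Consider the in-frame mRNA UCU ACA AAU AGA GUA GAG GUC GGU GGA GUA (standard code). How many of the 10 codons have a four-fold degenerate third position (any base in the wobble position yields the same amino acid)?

Codon 1 UCU (Ser): third position 4-fold.
Codon 2 ACA (Thr): third position 4-fold.
Codon 3 AAU (Asn): third position 2-fold.
Codon 4 AGA (Arg): third position 2-fold.
Codon 5 GUA (Val): third position 4-fold.
Codon 6 GAG (Glu): third position 2-fold.
Codon 7 GUC (Val): third position 4-fold.
Codon 8 GGU (Gly): third position 4-fold.
Codon 9 GGA (Gly): third position 4-fold.
Codon 10 GUA (Val): third position 4-fold.
Four-fold degenerate third positions: 7.

7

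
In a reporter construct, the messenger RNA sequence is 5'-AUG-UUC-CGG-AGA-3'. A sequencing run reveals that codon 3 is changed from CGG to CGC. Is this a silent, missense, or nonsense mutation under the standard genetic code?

silent

Position 9 falls in codon 3: CGG → Arg.
After the substitution the codon is CGC → Arg.
Both encode Arg, so the change is synonymous.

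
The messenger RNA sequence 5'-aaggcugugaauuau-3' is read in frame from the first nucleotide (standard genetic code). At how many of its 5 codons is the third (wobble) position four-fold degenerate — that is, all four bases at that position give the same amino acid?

2

Codon 1 AAG (Lys): third position 2-fold.
Codon 2 GCU (Ala): third position 4-fold.
Codon 3 GUG (Val): third position 4-fold.
Codon 4 AAU (Asn): third position 2-fold.
Codon 5 UAU (Tyr): third position 2-fold.
Four-fold degenerate third positions: 2.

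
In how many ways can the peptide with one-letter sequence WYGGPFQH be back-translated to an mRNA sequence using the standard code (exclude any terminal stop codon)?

Trp: 1 codon.
Tyr: 2 codons.
Gly: 4 codons.
Gly: 4 codons.
Pro: 4 codons.
Phe: 2 codons.
Gln: 2 codons.
His: 2 codons.
1 × 2 × 4 × 4 × 4 × 2 × 2 × 2 = 1024.

1024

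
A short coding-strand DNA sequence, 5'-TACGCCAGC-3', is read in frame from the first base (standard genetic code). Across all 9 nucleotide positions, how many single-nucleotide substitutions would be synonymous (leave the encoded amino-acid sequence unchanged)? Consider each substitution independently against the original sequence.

5

Codon 1 (TAC, Tyr): 1 synonymous substitution.
Codon 2 (GCC, Ala): 3 synonymous substitutions.
Codon 3 (AGC, Ser): 1 synonymous substitution.
Total: 1 + 3 + 1 = 5.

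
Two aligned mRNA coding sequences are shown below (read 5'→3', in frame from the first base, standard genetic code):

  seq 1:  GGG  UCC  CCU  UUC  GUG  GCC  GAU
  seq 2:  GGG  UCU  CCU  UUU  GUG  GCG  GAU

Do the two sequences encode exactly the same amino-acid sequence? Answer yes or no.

Codon 1: GGG Gly / GGG Gly — identical.
Codon 2: UCC Ser / UCU Ser — synonymous.
Codon 3: CCU Pro / CCU Pro — identical.
Codon 4: UUC Phe / UUU Phe — synonymous.
Codon 5: GUG Val / GUG Val — identical.
Codon 6: GCC Ala / GCG Ala — synonymous.
Codon 7: GAU Asp / GAU Asp — identical.
Nonsynonymous differences: 0 → same protein.

yes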